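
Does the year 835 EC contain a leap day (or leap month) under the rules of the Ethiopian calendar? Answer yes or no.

yes

835 mod 4 = 3; in the Ethiopian calendar a year is leap when year mod 4 = 3, so it is a leap year.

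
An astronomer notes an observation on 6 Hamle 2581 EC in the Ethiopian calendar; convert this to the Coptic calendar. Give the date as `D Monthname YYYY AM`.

The source date corresponds to 17 July 2589 in the Gregorian calendar (JDN 2666871).
That day falls on 6 Epip 2305 AM in the Coptic calendar.

6 Epip 2305 AM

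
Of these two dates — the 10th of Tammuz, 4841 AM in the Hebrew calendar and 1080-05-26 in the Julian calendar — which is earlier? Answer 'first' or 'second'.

The two dates have Julian Day Numbers 2116063 and 2115674 respectively.
Since 2115674 < 2116063, the second date comes first.

second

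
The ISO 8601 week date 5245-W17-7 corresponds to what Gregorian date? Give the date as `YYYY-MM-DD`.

5245-04-30

ISO week 1 of 5245 is the week containing the first Thursday of 5245.
Week 17, day 7 (Sunday) lands on 5245-04-30.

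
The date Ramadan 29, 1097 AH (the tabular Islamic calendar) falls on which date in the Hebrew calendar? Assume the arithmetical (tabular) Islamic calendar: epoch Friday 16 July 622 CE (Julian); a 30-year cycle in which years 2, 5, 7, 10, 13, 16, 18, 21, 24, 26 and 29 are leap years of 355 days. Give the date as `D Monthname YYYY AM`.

29 Av 5446 AM

Both dates share Julian Day Number 2337090; in the Hebrew calendar that is 29 Av 5446 AM.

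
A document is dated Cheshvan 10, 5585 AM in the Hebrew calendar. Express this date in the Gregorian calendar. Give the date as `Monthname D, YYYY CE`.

November 1, 1824 CE

Both dates share Julian Day Number 2387567; in the Gregorian calendar that is 1 November 1824 CE.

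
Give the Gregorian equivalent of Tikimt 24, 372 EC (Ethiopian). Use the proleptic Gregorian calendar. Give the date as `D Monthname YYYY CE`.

Julian Day Number of the source date = 1859782.
Converting JDN 1859782 to the Gregorian calendar gives 23 October 379 CE.

23 October 379 CE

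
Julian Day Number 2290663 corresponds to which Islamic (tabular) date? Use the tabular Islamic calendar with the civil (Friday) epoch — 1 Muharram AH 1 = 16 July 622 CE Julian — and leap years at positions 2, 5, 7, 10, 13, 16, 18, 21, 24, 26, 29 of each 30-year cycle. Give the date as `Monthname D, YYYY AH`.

JDN 2290663 is 10 July 1559 in the proleptic Gregorian calendar.
In the tabular Islamic calendar that day is Ramadan 24, 966 AH.

Ramadan 24, 966 AH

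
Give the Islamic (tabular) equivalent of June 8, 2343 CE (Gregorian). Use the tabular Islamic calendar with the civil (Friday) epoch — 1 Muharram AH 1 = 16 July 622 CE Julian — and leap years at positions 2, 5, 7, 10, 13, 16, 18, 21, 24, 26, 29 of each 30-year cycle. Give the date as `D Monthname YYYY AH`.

Julian Day Number of the source date = 2576981.
Converting JDN 2576981 to the tabular Islamic calendar gives 14 Ramadan 1774 AH.

14 Ramadan 1774 AH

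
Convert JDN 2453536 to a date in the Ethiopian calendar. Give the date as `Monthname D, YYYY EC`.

Sene 7, 1997 EC

The Gregorian equivalent of JDN 2453536 is 14 June 2005.
In the Ethiopian calendar that day is Sene 7, 1997 EC.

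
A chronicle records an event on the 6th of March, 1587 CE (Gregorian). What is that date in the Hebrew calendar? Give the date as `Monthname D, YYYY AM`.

Julian Day Number of the source date = 2300764.
Converting JDN 2300764 to the Hebrew calendar gives 26 Adar I 5347 AM.

Adar I 26, 5347 AM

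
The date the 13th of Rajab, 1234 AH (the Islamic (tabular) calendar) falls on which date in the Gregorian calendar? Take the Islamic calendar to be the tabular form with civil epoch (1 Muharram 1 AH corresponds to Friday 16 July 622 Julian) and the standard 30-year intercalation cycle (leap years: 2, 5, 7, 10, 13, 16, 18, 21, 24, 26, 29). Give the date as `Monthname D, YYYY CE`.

Julian Day Number of the source date = 2385563.
Converting JDN 2385563 to the Gregorian calendar gives 8 May 1819 CE.

May 8, 1819 CE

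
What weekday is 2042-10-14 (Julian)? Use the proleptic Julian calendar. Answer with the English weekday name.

This is JDN 2467185 (27 October 2042 Gregorian).
2467185 ≡ 0 (mod 7); counting from Monday = 0 gives Monday.

Monday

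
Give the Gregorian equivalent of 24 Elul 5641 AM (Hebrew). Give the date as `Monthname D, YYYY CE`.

September 18, 1881 CE

Both dates share Julian Day Number 2408342; in the Gregorian calendar that is 18 September 1881 CE.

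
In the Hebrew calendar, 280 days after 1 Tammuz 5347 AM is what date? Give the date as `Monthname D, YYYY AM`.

Nisan 15, 5348 AM

Counting 280 days forward from JDN 2300887 reaches JDN 2301167, which is Nisan 15, 5348 AM.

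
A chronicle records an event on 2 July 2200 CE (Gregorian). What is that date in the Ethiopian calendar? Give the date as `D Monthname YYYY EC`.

Julian Day Number of the source date = 2524776.
Converting JDN 2524776 to the Ethiopian calendar gives 23 Sene 2192 EC.

23 Sene 2192 EC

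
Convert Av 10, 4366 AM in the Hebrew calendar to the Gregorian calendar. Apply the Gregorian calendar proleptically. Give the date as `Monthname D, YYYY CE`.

July 23, 606 CE

Julian Day Number of the source date = 1942600.
Converting JDN 1942600 to the Gregorian calendar gives 23 July 606 CE.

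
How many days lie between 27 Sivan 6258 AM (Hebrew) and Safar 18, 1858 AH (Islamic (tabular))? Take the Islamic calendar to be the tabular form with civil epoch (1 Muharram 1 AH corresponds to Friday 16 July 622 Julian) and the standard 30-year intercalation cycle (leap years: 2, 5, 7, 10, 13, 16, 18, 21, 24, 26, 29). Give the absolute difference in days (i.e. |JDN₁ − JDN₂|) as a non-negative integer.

27057

First date → JDN 2633603; second date → JDN 2606546.
The interval is |2633603 − 2606546| = 27057 days.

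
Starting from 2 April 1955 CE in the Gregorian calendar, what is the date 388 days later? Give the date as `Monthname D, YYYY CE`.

JDN of 2 April 1955 CE = 2435200.
2435200 + 388 = 2435588.
JDN 2435588 in the Gregorian calendar is April 24, 1956 CE.

April 24, 1956 CE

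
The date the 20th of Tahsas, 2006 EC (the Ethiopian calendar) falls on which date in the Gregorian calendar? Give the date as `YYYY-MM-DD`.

Julian Day Number of the source date = 2456656.
Converting JDN 2456656 to the Gregorian calendar gives 29 December 2013 CE.

2013-12-29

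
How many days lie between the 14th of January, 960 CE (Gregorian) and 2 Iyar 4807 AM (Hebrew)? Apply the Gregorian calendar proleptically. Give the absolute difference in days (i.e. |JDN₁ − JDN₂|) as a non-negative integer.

First date → JDN 2071706; second date → JDN 2103595.
The interval is |2071706 − 2103595| = 31889 days.

31889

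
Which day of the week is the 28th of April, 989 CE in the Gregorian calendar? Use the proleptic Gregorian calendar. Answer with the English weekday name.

Tuesday

Since JDN mod 7 = 1 (0 = Monday), the day is Tuesday.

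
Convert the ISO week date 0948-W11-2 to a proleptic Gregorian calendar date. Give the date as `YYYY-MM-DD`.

ISO week 1 of 948 is the week containing the first Thursday of 948.
Week 11, day 2 (Tuesday) lands on 0948-03-12.

0948-03-12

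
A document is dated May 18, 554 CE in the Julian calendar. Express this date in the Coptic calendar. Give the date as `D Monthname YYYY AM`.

23 Pashons 270 AM

The source date corresponds to 20 May 554 in the proleptic Gregorian calendar (JDN 1923544).
That day falls on 23 Pashons 270 AM in the Coptic calendar.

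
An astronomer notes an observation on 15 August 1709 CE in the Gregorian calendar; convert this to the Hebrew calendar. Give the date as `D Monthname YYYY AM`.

Julian Day Number of the source date = 2345486.
Converting JDN 2345486 to the Hebrew calendar gives 9 Elul 5469 AM.

9 Elul 5469 AM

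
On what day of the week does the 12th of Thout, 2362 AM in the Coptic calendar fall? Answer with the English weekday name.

Equivalently 27 September 2645 Gregorian, JDN 2687396.
2687396 ≡ 5 (mod 7); counting from Monday = 0 gives Saturday.

Saturday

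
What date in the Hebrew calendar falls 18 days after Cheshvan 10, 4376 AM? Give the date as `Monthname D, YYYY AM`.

The starting date is JDN 1945967; 1945967 + 18 = 1945985.
JDN 1945985 corresponds to Cheshvan 28, 4376 AM.

Cheshvan 28, 4376 AM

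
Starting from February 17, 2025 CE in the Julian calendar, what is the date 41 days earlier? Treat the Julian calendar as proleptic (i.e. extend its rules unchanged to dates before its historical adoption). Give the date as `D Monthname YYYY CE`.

7 January 2025 CE

The starting date is JDN 2460737; 2460737 − 41 = 2460696.
JDN 2460696 corresponds to 7 January 2025 CE.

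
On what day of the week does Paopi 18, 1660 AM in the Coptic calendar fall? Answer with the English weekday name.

In the Gregorian calendar this is 29 October 1943 (JDN 2431027).
Since JDN mod 7 = 4 (0 = Monday), the day is Friday.

Friday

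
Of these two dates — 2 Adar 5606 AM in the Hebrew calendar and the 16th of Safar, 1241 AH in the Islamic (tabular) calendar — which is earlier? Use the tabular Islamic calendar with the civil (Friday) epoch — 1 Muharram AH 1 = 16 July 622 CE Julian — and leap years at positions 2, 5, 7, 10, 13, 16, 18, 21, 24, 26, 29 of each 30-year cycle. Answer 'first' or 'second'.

second

Converting both to JDN: 2395356 vs 2387900; the smaller is the second.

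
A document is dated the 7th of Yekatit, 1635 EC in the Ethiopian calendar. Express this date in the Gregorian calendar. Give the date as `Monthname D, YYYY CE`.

February 11, 1643 CE

Both dates share Julian Day Number 2321195; in the Gregorian calendar that is 11 February 1643 CE.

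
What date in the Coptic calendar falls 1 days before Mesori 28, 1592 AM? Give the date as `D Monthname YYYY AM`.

Counting 1 day back from JDN 2406500 reaches JDN 2406499, which is 27 Mesori 1592 AM.

27 Mesori 1592 AM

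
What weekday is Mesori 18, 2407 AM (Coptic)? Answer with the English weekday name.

Saturday

This is JDN 2704168 (29 August 2691 Gregorian).
2704168 ≡ 5 (mod 7); counting from Monday = 0 gives Saturday.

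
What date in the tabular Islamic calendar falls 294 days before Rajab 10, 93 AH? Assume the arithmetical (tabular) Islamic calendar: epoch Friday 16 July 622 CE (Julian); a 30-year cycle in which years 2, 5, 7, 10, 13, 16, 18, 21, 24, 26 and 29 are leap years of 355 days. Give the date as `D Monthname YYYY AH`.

JDN of Rajab 10, 93 AH = 1981228.
1981228 − 294 = 1980934.
JDN 1980934 in the tabular Islamic calendar is 12 Ramadan 92 AH.

12 Ramadan 92 AH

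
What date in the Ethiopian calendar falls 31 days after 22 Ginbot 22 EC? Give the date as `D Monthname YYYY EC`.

23 Sene 22 EC

The starting date is JDN 1732152; 1732152 + 31 = 1732183.
JDN 1732183 corresponds to 23 Sene 22 EC.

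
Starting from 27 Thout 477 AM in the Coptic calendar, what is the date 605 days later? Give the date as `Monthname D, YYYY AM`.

Pashons 27, 478 AM

The starting date is JDN 1998915; 1998915 + 605 = 1999520.
JDN 1999520 corresponds to Pashons 27, 478 AM.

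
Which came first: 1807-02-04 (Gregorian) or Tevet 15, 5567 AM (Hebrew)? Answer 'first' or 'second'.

second

First date → JDN 2381087; second date → JDN 2381047.
JDN 2381047 < JDN 2381087, so the second date is earlier.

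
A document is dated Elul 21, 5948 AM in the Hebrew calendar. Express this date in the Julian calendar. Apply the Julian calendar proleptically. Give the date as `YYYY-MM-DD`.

Julian Day Number of the source date = 2520467.
Converting JDN 2520467 to the Julian calendar gives 30 August 2188 CE.

2188-08-30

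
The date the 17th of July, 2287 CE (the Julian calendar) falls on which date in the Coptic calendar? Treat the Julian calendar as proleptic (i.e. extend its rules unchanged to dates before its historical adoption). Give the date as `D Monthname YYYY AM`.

Julian Day Number of the source date = 2556582.
Converting JDN 2556582 to the Coptic calendar gives 23 Epip 2003 AM.

23 Epip 2003 AM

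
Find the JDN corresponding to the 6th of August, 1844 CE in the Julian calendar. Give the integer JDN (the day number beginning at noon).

In the Gregorian calendar the same day is 18 August 1844.
JDN 2400001 is 17 November 1858 CE (Gregorian), MJD 0; the target day is −5204 days from there, so JDN = 2394797.

2394797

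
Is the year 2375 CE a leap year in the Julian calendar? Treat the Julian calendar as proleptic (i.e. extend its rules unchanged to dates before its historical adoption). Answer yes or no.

no

2375 mod 4 = 3, so it is a common year in the Julian calendar.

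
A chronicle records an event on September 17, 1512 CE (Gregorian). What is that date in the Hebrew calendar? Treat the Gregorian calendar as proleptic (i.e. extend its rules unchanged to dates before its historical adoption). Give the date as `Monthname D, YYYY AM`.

Elul 26, 5272 AM

Both dates share Julian Day Number 2273566; in the Hebrew calendar that is 26 Elul 5272 AM.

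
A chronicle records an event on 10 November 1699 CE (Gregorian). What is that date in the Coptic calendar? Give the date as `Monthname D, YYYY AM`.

Hathor 3, 1416 AM

Julian Day Number of the source date = 2341921.
Converting JDN 2341921 to the Coptic calendar gives 3 Hathor 1416 AM.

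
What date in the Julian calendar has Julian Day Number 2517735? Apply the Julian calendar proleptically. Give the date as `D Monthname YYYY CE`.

8 March 2181 CE

JDN 2517735 is 22 March 2181 in the Gregorian calendar.
In the Julian calendar that day is 8 March 2181 CE.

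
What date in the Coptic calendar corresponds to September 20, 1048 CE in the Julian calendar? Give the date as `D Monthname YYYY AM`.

The source date corresponds to 26 September 1048 in the proleptic Gregorian calendar (JDN 2104103).
That day falls on 23 Thout 765 AM in the Coptic calendar.

23 Thout 765 AM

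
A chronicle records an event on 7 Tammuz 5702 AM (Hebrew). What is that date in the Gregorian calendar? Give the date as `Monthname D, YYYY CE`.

Julian Day Number of the source date = 2430533.
Converting JDN 2430533 to the Gregorian calendar gives 22 June 1942 CE.

June 22, 1942 CE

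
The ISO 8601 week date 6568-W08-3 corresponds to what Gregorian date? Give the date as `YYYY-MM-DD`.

6568-02-24

ISO week 1 of 6568 is the week containing the first Thursday of 6568.
Week 8, day 3 (Wednesday) lands on 6568-02-24.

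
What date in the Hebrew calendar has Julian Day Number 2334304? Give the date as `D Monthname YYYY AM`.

18 Tevet 5439 AM

JDN 2334304 is 2 January 1679 in the Gregorian calendar.
In the Hebrew calendar that day is 18 Tevet 5439 AM.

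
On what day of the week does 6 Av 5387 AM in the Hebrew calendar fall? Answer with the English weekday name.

This is JDN 2315509 (19 July 1627 Gregorian).
2315509 ≡ 0 (mod 7); counting from Monday = 0 gives Monday.

Monday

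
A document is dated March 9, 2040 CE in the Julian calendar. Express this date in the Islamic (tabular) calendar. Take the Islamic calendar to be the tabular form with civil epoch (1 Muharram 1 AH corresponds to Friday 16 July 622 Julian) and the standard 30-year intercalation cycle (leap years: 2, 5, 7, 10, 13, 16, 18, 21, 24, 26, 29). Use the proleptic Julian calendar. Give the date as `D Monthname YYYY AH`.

8 Rabi' al-Awwal 1462 AH

Julian Day Number of the source date = 2466236.
Converting JDN 2466236 to the tabular Islamic calendar gives 8 Rabi' al-Awwal 1462 AH.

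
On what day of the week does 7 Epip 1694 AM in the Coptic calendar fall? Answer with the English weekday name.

This is JDN 2443704 (14 July 1978 Gregorian).
Since JDN mod 7 = 4 (0 = Monday), the day is Friday.

Friday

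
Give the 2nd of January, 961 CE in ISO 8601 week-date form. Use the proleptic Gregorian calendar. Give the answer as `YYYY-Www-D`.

0961-W01-5

The weekday is Friday (ISO weekday 5).
That Friday belongs to ISO week 1 of ISO year 961.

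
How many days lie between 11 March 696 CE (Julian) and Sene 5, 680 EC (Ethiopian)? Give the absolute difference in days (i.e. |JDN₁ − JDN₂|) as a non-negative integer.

2842

JDN of the first date = 1975342.
JDN of the second date = 1972500.
|1972500 − 1975342| = 2842.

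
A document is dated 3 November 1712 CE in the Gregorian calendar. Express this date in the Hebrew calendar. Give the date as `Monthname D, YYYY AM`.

Both dates share Julian Day Number 2346662; in the Hebrew calendar that is 4 Cheshvan 5473 AM.

Cheshvan 4, 5473 AM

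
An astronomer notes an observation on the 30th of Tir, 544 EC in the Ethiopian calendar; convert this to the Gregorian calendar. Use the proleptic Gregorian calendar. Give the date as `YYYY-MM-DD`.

0552-01-28

Both dates share Julian Day Number 1922701; in the Gregorian calendar that is 28 January 552 CE.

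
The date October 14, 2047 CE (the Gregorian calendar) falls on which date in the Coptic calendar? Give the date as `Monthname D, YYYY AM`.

Paopi 3, 1764 AM

Both dates share Julian Day Number 2468998; in the Coptic calendar that is 3 Paopi 1764 AM.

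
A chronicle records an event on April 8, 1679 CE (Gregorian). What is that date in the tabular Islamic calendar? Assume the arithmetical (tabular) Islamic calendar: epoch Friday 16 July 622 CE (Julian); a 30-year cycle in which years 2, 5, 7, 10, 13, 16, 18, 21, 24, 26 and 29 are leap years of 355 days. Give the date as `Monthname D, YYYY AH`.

Julian Day Number of the source date = 2334400.
Converting JDN 2334400 to the tabular Islamic calendar gives 26 Safar 1090 AH.

Safar 26, 1090 AH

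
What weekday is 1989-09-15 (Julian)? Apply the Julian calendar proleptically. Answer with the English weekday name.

Thursday

In the Gregorian calendar this is 28 September 1989 (JDN 2447798).
Since JDN mod 7 = 3 (0 = Monday), the day is Thursday.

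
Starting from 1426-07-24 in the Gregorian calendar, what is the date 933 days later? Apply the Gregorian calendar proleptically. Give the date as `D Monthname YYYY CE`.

The starting date is JDN 2242100; 2242100 + 933 = 2243033.
JDN 2243033 corresponds to 11 February 1429 CE.

11 February 1429 CE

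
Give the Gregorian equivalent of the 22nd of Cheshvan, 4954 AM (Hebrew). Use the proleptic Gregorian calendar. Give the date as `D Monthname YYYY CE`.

27 October 1193 CE

Both dates share Julian Day Number 2157094; in the Gregorian calendar that is 27 October 1193 CE.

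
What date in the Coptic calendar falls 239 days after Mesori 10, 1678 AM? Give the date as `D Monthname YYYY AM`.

4 Parmouti 1679 AM

JDN of Mesori 10, 1678 AM = 2437893.
2437893 + 239 = 2438132.
JDN 2438132 in the Coptic calendar is 4 Parmouti 1679 AM.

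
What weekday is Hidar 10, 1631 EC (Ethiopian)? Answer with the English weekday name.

Tuesday

In the Gregorian calendar this is 16 November 1638 (JDN 2319647).
Since JDN mod 7 = 1 (0 = Monday), the day is Tuesday.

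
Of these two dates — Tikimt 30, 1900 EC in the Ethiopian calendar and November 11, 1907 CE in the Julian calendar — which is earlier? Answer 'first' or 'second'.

First date → JDN 2417890; second date → JDN 2417904.
JDN 2417890 < JDN 2417904, so the first date is earlier.

first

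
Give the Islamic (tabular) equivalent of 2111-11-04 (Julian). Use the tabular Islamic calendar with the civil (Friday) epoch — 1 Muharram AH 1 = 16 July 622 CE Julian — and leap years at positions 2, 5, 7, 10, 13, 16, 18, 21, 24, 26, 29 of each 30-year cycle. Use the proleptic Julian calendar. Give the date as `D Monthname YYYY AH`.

The source date corresponds to 18 November 2111 in the Gregorian calendar (JDN 2492408).
That day falls on 16 Muharram 1536 AH in the tabular Islamic calendar.

16 Muharram 1536 AH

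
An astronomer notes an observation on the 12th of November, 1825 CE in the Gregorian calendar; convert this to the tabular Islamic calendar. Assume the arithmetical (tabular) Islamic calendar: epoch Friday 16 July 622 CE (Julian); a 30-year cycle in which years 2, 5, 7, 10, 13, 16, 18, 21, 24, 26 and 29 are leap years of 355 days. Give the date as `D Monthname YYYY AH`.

30 Rabi' al-Awwal 1241 AH

Julian Day Number of the source date = 2387943.
Converting JDN 2387943 to the tabular Islamic calendar gives 30 Rabi' al-Awwal 1241 AH.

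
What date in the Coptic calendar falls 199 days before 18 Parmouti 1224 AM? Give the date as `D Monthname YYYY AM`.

29 Thout 1224 AM

Counting 199 days back from JDN 2271958 reaches JDN 2271759, which is 29 Thout 1224 AM.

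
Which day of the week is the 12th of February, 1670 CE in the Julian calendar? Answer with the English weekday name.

Equivalently 22 February 1670 Gregorian, JDN 2331068.
JDN 2331068 mod 7 = 5, and JDN 0 was a Monday, so this is a Saturday.

Saturday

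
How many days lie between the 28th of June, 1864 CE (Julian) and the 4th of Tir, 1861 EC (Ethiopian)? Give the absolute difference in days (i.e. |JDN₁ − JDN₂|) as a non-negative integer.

JDN of the first date = 2402063.
JDN of the second date = 2403709.
|2403709 − 2402063| = 1646.

1646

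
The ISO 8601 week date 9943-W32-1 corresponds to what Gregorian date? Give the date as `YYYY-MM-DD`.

9943-08-09

ISO week 1 of 9943 is the week containing the first Thursday of 9943.
Week 32, day 1 (Monday) lands on 9943-08-09.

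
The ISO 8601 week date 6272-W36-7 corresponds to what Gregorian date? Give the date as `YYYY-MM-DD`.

6272-09-08

ISO week 1 of 6272 is the week containing the first Thursday of 6272.
Week 36, day 7 (Sunday) lands on 6272-09-08.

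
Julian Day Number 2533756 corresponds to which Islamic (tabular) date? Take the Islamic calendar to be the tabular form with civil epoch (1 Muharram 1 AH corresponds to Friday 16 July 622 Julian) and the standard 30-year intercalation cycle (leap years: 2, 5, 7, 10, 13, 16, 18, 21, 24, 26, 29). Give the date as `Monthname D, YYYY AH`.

Ramadan 22, 1652 AH

The Gregorian equivalent of JDN 2533756 is 1 February 2225.
In the tabular Islamic calendar that day is Ramadan 22, 1652 AH.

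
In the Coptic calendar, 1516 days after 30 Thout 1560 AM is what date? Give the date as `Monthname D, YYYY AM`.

Hathor 25, 1564 AM

The starting date is JDN 2394484; 2394484 + 1516 = 2396000.
JDN 2396000 corresponds to Hathor 25, 1564 AM.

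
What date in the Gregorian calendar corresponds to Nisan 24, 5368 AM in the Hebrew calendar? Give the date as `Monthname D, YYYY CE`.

Julian Day Number of the source date = 2308470.
Converting JDN 2308470 to the Gregorian calendar gives 10 April 1608 CE.

April 10, 1608 CE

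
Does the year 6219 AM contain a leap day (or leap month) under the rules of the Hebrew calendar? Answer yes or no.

yes

Hebrew year 6219 is year 6 of its 19-year Metonic cycle; leap years are at positions 3, 6, 8, 11, 14, 17, 19, so it is a leap year (13 months).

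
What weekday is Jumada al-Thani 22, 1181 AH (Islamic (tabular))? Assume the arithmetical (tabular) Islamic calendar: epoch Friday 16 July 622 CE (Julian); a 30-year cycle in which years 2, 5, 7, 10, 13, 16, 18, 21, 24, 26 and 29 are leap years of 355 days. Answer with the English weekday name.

Sunday

In the Gregorian calendar this is 15 November 1767 (JDN 2366762).
2366762 ≡ 6 (mod 7); counting from Monday = 0 gives Sunday.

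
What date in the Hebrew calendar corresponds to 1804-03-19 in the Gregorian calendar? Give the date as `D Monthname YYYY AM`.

Both dates share Julian Day Number 2380035; in the Hebrew calendar that is 7 Nisan 5564 AM.

7 Nisan 5564 AM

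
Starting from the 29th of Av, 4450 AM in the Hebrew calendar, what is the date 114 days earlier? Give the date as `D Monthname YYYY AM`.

3 Iyar 4450 AM

The starting date is JDN 1973302; 1973302 − 114 = 1973188.
JDN 1973188 corresponds to 3 Iyar 4450 AM.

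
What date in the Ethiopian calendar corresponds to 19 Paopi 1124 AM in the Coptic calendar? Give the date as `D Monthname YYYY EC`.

The source date corresponds to 26 October 1407 in the proleptic Gregorian calendar (JDN 2235254).
That day falls on 19 Tikimt 1400 EC in the Ethiopian calendar.

19 Tikimt 1400 EC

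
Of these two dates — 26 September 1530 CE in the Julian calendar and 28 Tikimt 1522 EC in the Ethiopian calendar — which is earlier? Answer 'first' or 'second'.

second

Converting both to JDN: 2280159 vs 2279823; the smaller is the second.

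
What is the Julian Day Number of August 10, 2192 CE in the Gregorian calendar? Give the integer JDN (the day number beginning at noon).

JDN 2299161 is 15 October 1582 CE (Gregorian); the target day is +222733 days from there, so JDN = 2521894.

2521894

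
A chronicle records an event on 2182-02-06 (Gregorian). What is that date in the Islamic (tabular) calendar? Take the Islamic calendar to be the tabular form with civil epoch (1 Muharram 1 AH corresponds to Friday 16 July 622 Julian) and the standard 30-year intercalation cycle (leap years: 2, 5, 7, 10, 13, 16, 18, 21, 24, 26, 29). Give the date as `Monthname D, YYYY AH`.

Julian Day Number of the source date = 2518056.
Converting JDN 2518056 to the tabular Islamic calendar gives 2 Jumada al-Thani 1608 AH.

Jumada al-Thani 2, 1608 AH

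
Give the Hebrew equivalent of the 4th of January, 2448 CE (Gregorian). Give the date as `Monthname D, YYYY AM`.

Tevet 27, 6208 AM

Julian Day Number of the source date = 2615177.
Converting JDN 2615177 to the Hebrew calendar gives 27 Tevet 6208 AM.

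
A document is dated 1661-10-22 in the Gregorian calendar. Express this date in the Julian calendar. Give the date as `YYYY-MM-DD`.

1661-10-12

For dates in this range the Gregorian date is 10 days ahead of the Julian.
22 October 1661 Gregorian − 10 days → 12 October 1661 Julian.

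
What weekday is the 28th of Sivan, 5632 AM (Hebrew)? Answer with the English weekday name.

This is JDN 2404979 (4 July 1872 Gregorian).
JDN 2404979 mod 7 = 3, and JDN 0 was a Monday, so this is a Thursday.

Thursday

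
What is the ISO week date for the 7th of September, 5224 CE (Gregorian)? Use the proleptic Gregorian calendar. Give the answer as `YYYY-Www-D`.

The weekday is Saturday (ISO weekday 6).
That Saturday belongs to ISO week 36 of ISO year 5224.

5224-W36-6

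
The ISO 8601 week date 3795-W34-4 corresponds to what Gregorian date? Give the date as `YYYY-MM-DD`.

ISO week 1 of 3795 is the week containing the first Thursday of 3795.
Week 34, day 4 (Thursday) lands on 3795-08-20.

3795-08-20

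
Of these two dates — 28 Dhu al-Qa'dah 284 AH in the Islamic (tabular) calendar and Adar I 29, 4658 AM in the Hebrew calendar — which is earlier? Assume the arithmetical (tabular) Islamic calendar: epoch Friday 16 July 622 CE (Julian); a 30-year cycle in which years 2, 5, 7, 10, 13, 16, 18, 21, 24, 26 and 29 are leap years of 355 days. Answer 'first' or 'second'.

first

The two dates have Julian Day Numbers 2049048 and 2049108 respectively.
Since 2049048 < 2049108, the first date comes first.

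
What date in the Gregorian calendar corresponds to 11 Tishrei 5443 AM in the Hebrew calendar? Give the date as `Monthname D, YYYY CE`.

Julian Day Number of the source date = 2335684.
Converting JDN 2335684 to the Gregorian calendar gives 13 October 1682 CE.

October 13, 1682 CE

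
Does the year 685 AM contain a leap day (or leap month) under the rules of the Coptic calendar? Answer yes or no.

685 mod 4 = 1; in the Coptic calendar a year is leap when year mod 4 = 3, so it is a common year.

no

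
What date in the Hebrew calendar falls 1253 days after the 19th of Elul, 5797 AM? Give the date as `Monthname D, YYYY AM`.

Adar I 2, 5801 AM

JDN of the 19th of Elul, 5797 AM = 2465301.
2465301 + 1253 = 2466554.
JDN 2466554 in the Hebrew calendar is Adar I 2, 5801 AM.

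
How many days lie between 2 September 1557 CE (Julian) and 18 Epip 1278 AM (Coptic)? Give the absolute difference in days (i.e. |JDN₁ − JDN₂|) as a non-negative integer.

First date → JDN 2289997; second date → JDN 2291771.
The interval is |2289997 − 2291771| = 1774 days.

1774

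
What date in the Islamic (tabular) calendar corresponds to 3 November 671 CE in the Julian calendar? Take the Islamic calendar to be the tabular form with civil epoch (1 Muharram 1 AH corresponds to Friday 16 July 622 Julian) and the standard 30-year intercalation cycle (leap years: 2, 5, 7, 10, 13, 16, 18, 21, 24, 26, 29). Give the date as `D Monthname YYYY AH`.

24 Shawwal 51 AH

Julian Day Number of the source date = 1966447.
Converting JDN 1966447 to the tabular Islamic calendar gives 24 Shawwal 51 AH.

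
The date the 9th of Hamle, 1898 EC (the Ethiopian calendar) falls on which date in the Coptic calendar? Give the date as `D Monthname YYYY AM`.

9 Epip 1622 AM

Both dates share Julian Day Number 2417408; in the Coptic calendar that is 9 Epip 1622 AM.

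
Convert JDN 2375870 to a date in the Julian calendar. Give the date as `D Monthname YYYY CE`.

11 October 1792 CE

The Gregorian equivalent of JDN 2375870 is 22 October 1792.
In the Julian calendar that day is 11 October 1792 CE.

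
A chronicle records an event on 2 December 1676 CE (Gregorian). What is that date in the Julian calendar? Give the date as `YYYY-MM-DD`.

At this point the Julian calendar is 10 days behind the Gregorian.
2 December 1676 Gregorian − 10 days → 22 November 1676 Julian.

1676-11-22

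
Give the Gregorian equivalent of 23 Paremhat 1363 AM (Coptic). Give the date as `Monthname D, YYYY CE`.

Both dates share Julian Day Number 2322702; in the Gregorian calendar that is 29 March 1647 CE.

March 29, 1647 CE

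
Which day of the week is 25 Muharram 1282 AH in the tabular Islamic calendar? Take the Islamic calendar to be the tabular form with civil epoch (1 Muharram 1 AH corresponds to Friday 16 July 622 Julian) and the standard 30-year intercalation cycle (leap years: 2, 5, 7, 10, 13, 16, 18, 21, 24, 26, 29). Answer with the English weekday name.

Tuesday

This is JDN 2402408 (20 June 1865 Gregorian).
JDN 2402408 mod 7 = 1, and JDN 0 was a Monday, so this is a Tuesday.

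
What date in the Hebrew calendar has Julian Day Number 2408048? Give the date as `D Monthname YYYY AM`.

JDN 2408048 is 28 November 1880 in the Gregorian calendar.
In the Hebrew calendar that day is 25 Kislev 5641 AM.

25 Kislev 5641 AM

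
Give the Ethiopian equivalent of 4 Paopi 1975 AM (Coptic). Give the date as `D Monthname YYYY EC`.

Julian Day Number of the source date = 2546066.
Converting JDN 2546066 to the Ethiopian calendar gives 4 Tikimt 2251 EC.

4 Tikimt 2251 EC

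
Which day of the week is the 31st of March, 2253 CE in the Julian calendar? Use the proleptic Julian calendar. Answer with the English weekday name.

Equivalently 15 April 2253 Gregorian, JDN 2544056.
2544056 ≡ 4 (mod 7); counting from Monday = 0 gives Friday.

Friday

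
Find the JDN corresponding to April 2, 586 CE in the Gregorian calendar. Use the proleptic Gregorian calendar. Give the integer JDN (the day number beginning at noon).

JDN 2451545 is 1 January 2000 CE (Gregorian); the target day is −516361 days from there, so JDN = 1935184.

1935184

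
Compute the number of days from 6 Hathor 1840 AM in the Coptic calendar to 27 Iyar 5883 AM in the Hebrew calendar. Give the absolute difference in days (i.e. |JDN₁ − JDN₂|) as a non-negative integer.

178

First date → JDN 2496790; second date → JDN 2496612.
The interval is |2496790 − 2496612| = 178 days.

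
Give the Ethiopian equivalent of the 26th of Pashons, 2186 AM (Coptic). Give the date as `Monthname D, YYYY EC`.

Ginbot 26, 2462 EC

The source date corresponds to 6 June 2470 in the Gregorian calendar (JDN 2623366).
That day falls on 26 Ginbot 2462 EC in the Ethiopian calendar.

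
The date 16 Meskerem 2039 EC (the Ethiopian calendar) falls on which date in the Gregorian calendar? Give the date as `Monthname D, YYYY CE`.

September 26, 2046 CE

Both dates share Julian Day Number 2468615; in the Gregorian calendar that is 26 September 2046 CE.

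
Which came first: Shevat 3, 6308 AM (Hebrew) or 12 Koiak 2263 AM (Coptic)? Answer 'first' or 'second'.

second

Converting both to JDN: 2651712 vs 2651326; the smaller is the second.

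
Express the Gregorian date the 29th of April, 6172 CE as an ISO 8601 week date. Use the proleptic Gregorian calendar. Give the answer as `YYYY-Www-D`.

The weekday is Wednesday (ISO weekday 3).
That Wednesday belongs to ISO week 18 of ISO year 6172.

6172-W18-3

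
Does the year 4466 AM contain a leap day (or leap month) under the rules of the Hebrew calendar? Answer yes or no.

no

Hebrew year 4466 is year 1 of its 19-year Metonic cycle; leap years are at positions 3, 6, 8, 11, 14, 17, 19, so it is a common year (12 months).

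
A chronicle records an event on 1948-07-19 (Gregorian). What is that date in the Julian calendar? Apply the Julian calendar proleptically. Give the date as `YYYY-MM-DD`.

At this point the Julian calendar is 13 days behind the Gregorian.
19 July 1948 Gregorian − 13 days → 6 July 1948 Julian.

1948-07-06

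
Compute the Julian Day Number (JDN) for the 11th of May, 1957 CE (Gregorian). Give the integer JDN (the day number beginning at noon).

JDN 2451545 is 1 January 2000 CE (Gregorian); the target day is −15575 days from there, so JDN = 2435970.

2435970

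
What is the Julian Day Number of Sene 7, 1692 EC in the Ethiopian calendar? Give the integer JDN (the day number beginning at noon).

2342135

In the Gregorian calendar the same day is 12 June 1700.
JDN 2451545 is 1 January 2000 CE (Gregorian); the target day is −109410 days from there, so JDN = 2342135.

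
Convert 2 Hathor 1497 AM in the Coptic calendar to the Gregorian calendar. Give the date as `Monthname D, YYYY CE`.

Both dates share Julian Day Number 2371505; in the Gregorian calendar that is 9 November 1780 CE.

November 9, 1780 CE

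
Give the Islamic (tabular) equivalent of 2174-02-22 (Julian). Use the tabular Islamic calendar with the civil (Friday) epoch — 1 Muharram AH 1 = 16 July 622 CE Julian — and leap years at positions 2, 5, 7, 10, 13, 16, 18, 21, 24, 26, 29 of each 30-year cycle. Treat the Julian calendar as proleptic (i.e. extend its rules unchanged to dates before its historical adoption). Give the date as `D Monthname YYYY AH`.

Both dates share Julian Day Number 2515164; in the tabular Islamic calendar that is 4 Rabi' al-Thani 1600 AH.

4 Rabi' al-Thani 1600 AH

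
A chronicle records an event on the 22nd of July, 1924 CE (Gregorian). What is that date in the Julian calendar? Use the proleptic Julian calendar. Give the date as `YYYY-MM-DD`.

The Julian–Gregorian offset here is 13 days (Julian trailing).
22 July 1924 Gregorian − 13 days → 9 July 1924 Julian.

1924-07-09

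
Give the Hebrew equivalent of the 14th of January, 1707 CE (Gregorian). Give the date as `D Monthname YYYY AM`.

Both dates share Julian Day Number 2344542; in the Hebrew calendar that is 11 Shevat 5467 AM.

11 Shevat 5467 AM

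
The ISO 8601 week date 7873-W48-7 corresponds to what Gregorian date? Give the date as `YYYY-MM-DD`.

7873-11-30

ISO week 1 of 7873 is the week containing the first Thursday of 7873.
Week 48, day 7 (Sunday) lands on 7873-11-30.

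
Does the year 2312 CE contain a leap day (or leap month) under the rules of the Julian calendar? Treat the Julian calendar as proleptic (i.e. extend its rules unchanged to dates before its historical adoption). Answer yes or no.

yes

2312 mod 4 = 0, so it is a leap year in the Julian calendar.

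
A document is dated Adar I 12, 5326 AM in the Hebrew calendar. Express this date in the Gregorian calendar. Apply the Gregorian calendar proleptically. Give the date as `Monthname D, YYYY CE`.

February 11, 1566 CE

Julian Day Number of the source date = 2293071.
Converting JDN 2293071 to the Gregorian calendar gives 11 February 1566 CE.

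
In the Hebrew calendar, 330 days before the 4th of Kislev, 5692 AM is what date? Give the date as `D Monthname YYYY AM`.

29 Kislev 5691 AM

The starting date is JDN 2426660; 2426660 − 330 = 2426330.
JDN 2426330 corresponds to 29 Kislev 5691 AM.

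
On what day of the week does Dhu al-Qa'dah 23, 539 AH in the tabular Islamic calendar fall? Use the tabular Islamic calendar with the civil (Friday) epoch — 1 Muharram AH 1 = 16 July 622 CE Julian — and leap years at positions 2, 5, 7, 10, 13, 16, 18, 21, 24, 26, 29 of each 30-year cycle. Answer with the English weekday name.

In the proleptic Gregorian calendar this is 24 May 1145 (JDN 2139406).
Since JDN mod 7 = 3 (0 = Monday), the day is Thursday.

Thursday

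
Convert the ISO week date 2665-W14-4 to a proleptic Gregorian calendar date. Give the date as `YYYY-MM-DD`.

ISO week 1 of 2665 is the week containing the first Thursday of 2665.
Week 14, day 4 (Thursday) lands on 2665-04-06.

2665-04-06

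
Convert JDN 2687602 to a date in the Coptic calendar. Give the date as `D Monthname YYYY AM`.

JDN 2687602 is 21 April 2646 in the Gregorian calendar.
In the Coptic calendar that day is 8 Parmouti 2362 AM.

8 Parmouti 2362 AM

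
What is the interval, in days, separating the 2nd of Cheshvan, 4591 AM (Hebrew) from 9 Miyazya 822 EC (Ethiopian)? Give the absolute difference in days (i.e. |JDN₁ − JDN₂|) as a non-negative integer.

JDN of the first date = 2024511.
JDN of the second date = 2024309.
|2024309 − 2024511| = 202.

202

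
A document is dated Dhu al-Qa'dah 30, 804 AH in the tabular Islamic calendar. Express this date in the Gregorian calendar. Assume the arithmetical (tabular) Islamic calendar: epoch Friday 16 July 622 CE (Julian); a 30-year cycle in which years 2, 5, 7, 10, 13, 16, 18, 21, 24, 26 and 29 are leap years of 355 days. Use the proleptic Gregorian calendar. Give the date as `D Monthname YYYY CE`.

Both dates share Julian Day Number 2233320; in the Gregorian calendar that is 10 July 1402 CE.

10 July 1402 CE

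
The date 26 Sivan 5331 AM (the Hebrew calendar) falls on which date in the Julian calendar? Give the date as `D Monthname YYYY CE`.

Julian Day Number of the source date = 2295035.
Converting JDN 2295035 to the Julian calendar gives 19 June 1571 CE.

19 June 1571 CE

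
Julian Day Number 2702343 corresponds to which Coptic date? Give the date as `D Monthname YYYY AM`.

19 Mesori 2402 AM

JDN 2702343 is 30 August 2686 in the Gregorian calendar.
In the Coptic calendar that day is 19 Mesori 2402 AM.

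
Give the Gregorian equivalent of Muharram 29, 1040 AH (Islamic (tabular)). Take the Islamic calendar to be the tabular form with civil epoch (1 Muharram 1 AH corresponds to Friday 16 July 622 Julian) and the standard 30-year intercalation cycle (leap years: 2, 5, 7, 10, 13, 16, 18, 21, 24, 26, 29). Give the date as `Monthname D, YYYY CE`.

September 7, 1630 CE

Julian Day Number of the source date = 2316655.
Converting JDN 2316655 to the Gregorian calendar gives 7 September 1630 CE.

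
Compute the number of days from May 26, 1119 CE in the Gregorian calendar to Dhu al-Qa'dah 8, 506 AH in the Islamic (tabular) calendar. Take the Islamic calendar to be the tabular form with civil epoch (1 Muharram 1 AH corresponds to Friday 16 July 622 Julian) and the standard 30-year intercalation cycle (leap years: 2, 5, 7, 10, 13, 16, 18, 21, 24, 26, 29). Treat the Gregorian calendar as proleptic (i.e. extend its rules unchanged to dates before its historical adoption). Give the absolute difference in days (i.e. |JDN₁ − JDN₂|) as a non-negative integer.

2214

JDN of the first date = 2129911.
JDN of the second date = 2127697.
|2127697 − 2129911| = 2214.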